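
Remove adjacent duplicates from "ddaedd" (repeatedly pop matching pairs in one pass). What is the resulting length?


Input: ddaedd
Stack-based adjacent duplicate removal:
  Read 'd': push. Stack: d
  Read 'd': matches stack top 'd' => pop. Stack: (empty)
  Read 'a': push. Stack: a
  Read 'e': push. Stack: ae
  Read 'd': push. Stack: aed
  Read 'd': matches stack top 'd' => pop. Stack: ae
Final stack: "ae" (length 2)

2


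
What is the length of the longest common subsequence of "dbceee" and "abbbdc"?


LCS of "dbceee" and "abbbdc"
DP table:
           a    b    b    b    d    c
      0    0    0    0    0    0    0
  d   0    0    0    0    0    1    1
  b   0    0    1    1    1    1    1
  c   0    0    1    1    1    1    2
  e   0    0    1    1    1    1    2
  e   0    0    1    1    1    1    2
  e   0    0    1    1    1    1    2
LCS length = dp[6][6] = 2

2


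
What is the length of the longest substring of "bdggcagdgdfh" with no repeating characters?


Input: "bdggcagdgdfh"
Sliding window (track last position of each char):
  Position 0 ('b'): window [0,0] length 1 -- new best
  Position 1 ('d'): window [0,1] length 2 -- new best
  Position 2 ('g'): window [0,2] length 3 -- new best
  Position 3 ('g'): repeat (last at 2), move window start to 3
  Position 3 ('g'): window [3,3] length 1
  Position 4 ('c'): window [3,4] length 2
  Position 5 ('a'): window [3,5] length 3
  Position 6 ('g'): repeat (last at 3), move window start to 4
  Position 6 ('g'): window [4,6] length 3
  Position 7 ('d'): window [4,7] length 4 -- new best
  Position 8 ('g'): repeat (last at 6), move window start to 7
  Position 8 ('g'): window [7,8] length 2
  Position 9 ('d'): repeat (last at 7), move window start to 8
  Position 9 ('d'): window [8,9] length 2
  Position 10 ('f'): window [8,10] length 3
  Position 11 ('h'): window [8,11] length 4
Longest substring with no repeats: "cagd" with length 4

4


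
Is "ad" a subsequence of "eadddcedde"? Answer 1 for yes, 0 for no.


Check if "ad" is a subsequence of "eadddcedde"
Greedy scan:
  Position 0 ('e'): no match needed
  Position 1 ('a'): matches sub[0] = 'a'
  Position 2 ('d'): matches sub[1] = 'd'
  Position 3 ('d'): no match needed
  Position 4 ('d'): no match needed
  Position 5 ('c'): no match needed
  Position 6 ('e'): no match needed
  Position 7 ('d'): no match needed
  Position 8 ('d'): no match needed
  Position 9 ('e'): no match needed
All 2 characters matched => is a subsequence

1


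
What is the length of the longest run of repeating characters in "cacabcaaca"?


Input: "cacabcaaca"
Scanning for longest run:
  Position 1 ('a'): new char, reset run to 1
  Position 2 ('c'): new char, reset run to 1
  Position 3 ('a'): new char, reset run to 1
  Position 4 ('b'): new char, reset run to 1
  Position 5 ('c'): new char, reset run to 1
  Position 6 ('a'): new char, reset run to 1
  Position 7 ('a'): continues run of 'a', length=2
  Position 8 ('c'): new char, reset run to 1
  Position 9 ('a'): new char, reset run to 1
Longest run: 'a' with length 2

2


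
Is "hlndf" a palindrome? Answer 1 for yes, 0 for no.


Input: hlndf
Reversed: fdnlh
  Compare pos 0 ('h') with pos 4 ('f'): MISMATCH
  Compare pos 1 ('l') with pos 3 ('d'): MISMATCH
Result: not a palindrome

0


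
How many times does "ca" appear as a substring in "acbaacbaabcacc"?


Searching for "ca" in "acbaacbaabcacc"
Scanning each position:
  Position 0: "ac" => no
  Position 1: "cb" => no
  Position 2: "ba" => no
  Position 3: "aa" => no
  Position 4: "ac" => no
  Position 5: "cb" => no
  Position 6: "ba" => no
  Position 7: "aa" => no
  Position 8: "ab" => no
  Position 9: "bc" => no
  Position 10: "ca" => MATCH
  Position 11: "ac" => no
  Position 12: "cc" => no
Total occurrences: 1

1


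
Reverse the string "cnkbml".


Input: cnkbml
Reading characters right to left:
  Position 5: 'l'
  Position 4: 'm'
  Position 3: 'b'
  Position 2: 'k'
  Position 1: 'n'
  Position 0: 'c'
Reversed: lmbknc

lmbknc


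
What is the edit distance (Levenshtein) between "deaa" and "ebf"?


Computing edit distance: "deaa" -> "ebf"
DP table:
           e    b    f
      0    1    2    3
  d   1    1    2    3
  e   2    1    2    3
  a   3    2    2    3
  a   4    3    3    3
Edit distance = dp[4][3] = 3

3


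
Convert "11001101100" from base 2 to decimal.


Input: "11001101100" in base 2
Positional expansion:
  Digit '1' (value 1) x 2^10 = 1024
  Digit '1' (value 1) x 2^9 = 512
  Digit '0' (value 0) x 2^8 = 0
  Digit '0' (value 0) x 2^7 = 0
  Digit '1' (value 1) x 2^6 = 64
  Digit '1' (value 1) x 2^5 = 32
  Digit '0' (value 0) x 2^4 = 0
  Digit '1' (value 1) x 2^3 = 8
  Digit '1' (value 1) x 2^2 = 4
  Digit '0' (value 0) x 2^1 = 0
  Digit '0' (value 0) x 2^0 = 0
Sum = 1644

1644


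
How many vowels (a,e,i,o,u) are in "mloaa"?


Input: mloaa
Checking each character:
  'm' at position 0: consonant
  'l' at position 1: consonant
  'o' at position 2: vowel (running total: 1)
  'a' at position 3: vowel (running total: 2)
  'a' at position 4: vowel (running total: 3)
Total vowels: 3

3


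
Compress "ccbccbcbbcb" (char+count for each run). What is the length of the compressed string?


Input: ccbccbcbbcb
Runs:
  'c' x 2 => "c2"
  'b' x 1 => "b1"
  'c' x 2 => "c2"
  'b' x 1 => "b1"
  'c' x 1 => "c1"
  'b' x 2 => "b2"
  'c' x 1 => "c1"
  'b' x 1 => "b1"
Compressed: "c2b1c2b1c1b2c1b1"
Compressed length: 16

16


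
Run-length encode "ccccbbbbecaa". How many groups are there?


Input: ccccbbbbecaa
Scanning for consecutive runs:
  Group 1: 'c' x 4 (positions 0-3)
  Group 2: 'b' x 4 (positions 4-7)
  Group 3: 'e' x 1 (positions 8-8)
  Group 4: 'c' x 1 (positions 9-9)
  Group 5: 'a' x 2 (positions 10-11)
Total groups: 5

5


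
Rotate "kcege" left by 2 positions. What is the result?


Input: "kcege", rotate left by 2
First 2 characters: "kc"
Remaining characters: "ege"
Concatenate remaining + first: "ege" + "kc" = "egekc"

egekc


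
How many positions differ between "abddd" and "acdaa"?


Comparing "abddd" and "acdaa" position by position:
  Position 0: 'a' vs 'a' => same
  Position 1: 'b' vs 'c' => DIFFER
  Position 2: 'd' vs 'd' => same
  Position 3: 'd' vs 'a' => DIFFER
  Position 4: 'd' vs 'a' => DIFFER
Positions that differ: 3

3


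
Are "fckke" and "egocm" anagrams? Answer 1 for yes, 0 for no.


Strings: "fckke", "egocm"
Sorted first:  cefkk
Sorted second: cegmo
Differ at position 2: 'f' vs 'g' => not anagrams

0


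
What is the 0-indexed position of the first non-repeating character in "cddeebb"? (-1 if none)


Input: cddeebb
Character frequencies:
  'b': 2
  'c': 1
  'd': 2
  'e': 2
Scanning left to right for freq == 1:
  Position 0 ('c'): unique! => answer = 0

0


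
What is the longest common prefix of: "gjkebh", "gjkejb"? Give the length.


Words: gjkebh, gjkejb
  Position 0: all 'g' => match
  Position 1: all 'j' => match
  Position 2: all 'k' => match
  Position 3: all 'e' => match
  Position 4: ('b', 'j') => mismatch, stop
LCP = "gjke" (length 4)

4


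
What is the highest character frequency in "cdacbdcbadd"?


Input: cdacbdcbadd
Character counts:
  'a': 2
  'b': 2
  'c': 3
  'd': 4
Maximum frequency: 4

4


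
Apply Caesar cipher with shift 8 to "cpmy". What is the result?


Caesar cipher: shift "cpmy" by 8
  'c' (pos 2) + 8 = pos 10 = 'k'
  'p' (pos 15) + 8 = pos 23 = 'x'
  'm' (pos 12) + 8 = pos 20 = 'u'
  'y' (pos 24) + 8 = pos 6 = 'g'
Result: kxug

kxug


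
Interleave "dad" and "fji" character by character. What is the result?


Interleaving "dad" and "fji":
  Position 0: 'd' from first, 'f' from second => "df"
  Position 1: 'a' from first, 'j' from second => "aj"
  Position 2: 'd' from first, 'i' from second => "di"
Result: dfajdi

dfajdi


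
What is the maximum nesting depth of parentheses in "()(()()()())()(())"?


Input: "()(()()()())()(())"
Tracking depth:
  Position 0 '(': depth becomes 1
  Position 1 ')': depth becomes 0
  Position 2 '(': depth becomes 1
  Position 3 '(': depth becomes 2
  Position 4 ')': depth becomes 1
  Position 5 '(': depth becomes 2
  Position 6 ')': depth becomes 1
  Position 7 '(': depth becomes 2
  Position 8 ')': depth becomes 1
  Position 9 '(': depth becomes 2
  Position 10 ')': depth becomes 1
  Position 11 ')': depth becomes 0
  Position 12 '(': depth becomes 1
  Position 13 ')': depth becomes 0
  Position 14 '(': depth becomes 1
  Position 15 '(': depth becomes 2
  Position 16 ')': depth becomes 1
  Position 17 ')': depth becomes 0
Maximum depth reached: 2

2


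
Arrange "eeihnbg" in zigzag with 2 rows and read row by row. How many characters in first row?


Zigzag "eeihnbg" into 2 rows:
Placing characters:
  'e' => row 0
  'e' => row 1
  'i' => row 0
  'h' => row 1
  'n' => row 0
  'b' => row 1
  'g' => row 0
Rows:
  Row 0: "eing"
  Row 1: "ehb"
First row length: 4

4


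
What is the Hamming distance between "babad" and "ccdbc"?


Comparing "babad" and "ccdbc" position by position:
  Position 0: 'b' vs 'c' => differ
  Position 1: 'a' vs 'c' => differ
  Position 2: 'b' vs 'd' => differ
  Position 3: 'a' vs 'b' => differ
  Position 4: 'd' vs 'c' => differ
Total differences (Hamming distance): 5

5


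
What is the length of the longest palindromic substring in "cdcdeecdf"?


Input: "cdcdeecdf"
Checking substrings for palindromes:
  [0:3] "cdc" (len 3) => palindrome
  [1:4] "dcd" (len 3) => palindrome
  [4:6] "ee" (len 2) => palindrome
Longest palindromic substring: "cdc" with length 3

3


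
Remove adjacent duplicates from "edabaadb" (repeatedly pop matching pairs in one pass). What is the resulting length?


Input: edabaadb
Stack-based adjacent duplicate removal:
  Read 'e': push. Stack: e
  Read 'd': push. Stack: ed
  Read 'a': push. Stack: eda
  Read 'b': push. Stack: edab
  Read 'a': push. Stack: edaba
  Read 'a': matches stack top 'a' => pop. Stack: edab
  Read 'd': push. Stack: edabd
  Read 'b': push. Stack: edabdb
Final stack: "edabdb" (length 6)

6


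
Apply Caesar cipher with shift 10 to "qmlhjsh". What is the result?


Caesar cipher: shift "qmlhjsh" by 10
  'q' (pos 16) + 10 = pos 0 = 'a'
  'm' (pos 12) + 10 = pos 22 = 'w'
  'l' (pos 11) + 10 = pos 21 = 'v'
  'h' (pos 7) + 10 = pos 17 = 'r'
  'j' (pos 9) + 10 = pos 19 = 't'
  's' (pos 18) + 10 = pos 2 = 'c'
  'h' (pos 7) + 10 = pos 17 = 'r'
Result: awvrtcr

awvrtcr


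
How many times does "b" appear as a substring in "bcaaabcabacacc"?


Searching for "b" in "bcaaabcabacacc"
Scanning each position:
  Position 0: "b" => MATCH
  Position 1: "c" => no
  Position 2: "a" => no
  Position 3: "a" => no
  Position 4: "a" => no
  Position 5: "b" => MATCH
  Position 6: "c" => no
  Position 7: "a" => no
  Position 8: "b" => MATCH
  Position 9: "a" => no
  Position 10: "c" => no
  Position 11: "a" => no
  Position 12: "c" => no
  Position 13: "c" => no
Total occurrences: 3

3


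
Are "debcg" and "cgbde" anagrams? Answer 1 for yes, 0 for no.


Strings: "debcg", "cgbde"
Sorted first:  bcdeg
Sorted second: bcdeg
Sorted forms match => anagrams

1


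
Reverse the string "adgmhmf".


Input: adgmhmf
Reading characters right to left:
  Position 6: 'f'
  Position 5: 'm'
  Position 4: 'h'
  Position 3: 'm'
  Position 2: 'g'
  Position 1: 'd'
  Position 0: 'a'
Reversed: fmhmgda

fmhmgda


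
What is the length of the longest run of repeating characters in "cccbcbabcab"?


Input: "cccbcbabcab"
Scanning for longest run:
  Position 1 ('c'): continues run of 'c', length=2
  Position 2 ('c'): continues run of 'c', length=3
  Position 3 ('b'): new char, reset run to 1
  Position 4 ('c'): new char, reset run to 1
  Position 5 ('b'): new char, reset run to 1
  Position 6 ('a'): new char, reset run to 1
  Position 7 ('b'): new char, reset run to 1
  Position 8 ('c'): new char, reset run to 1
  Position 9 ('a'): new char, reset run to 1
  Position 10 ('b'): new char, reset run to 1
Longest run: 'c' with length 3

3


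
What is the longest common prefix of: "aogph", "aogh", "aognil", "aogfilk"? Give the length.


Words: aogph, aogh, aognil, aogfilk
  Position 0: all 'a' => match
  Position 1: all 'o' => match
  Position 2: all 'g' => match
  Position 3: ('p', 'h', 'n', 'f') => mismatch, stop
LCP = "aog" (length 3)

3


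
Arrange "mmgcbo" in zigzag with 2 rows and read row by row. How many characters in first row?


Zigzag "mmgcbo" into 2 rows:
Placing characters:
  'm' => row 0
  'm' => row 1
  'g' => row 0
  'c' => row 1
  'b' => row 0
  'o' => row 1
Rows:
  Row 0: "mgb"
  Row 1: "mco"
First row length: 3

3


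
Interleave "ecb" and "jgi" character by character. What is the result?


Interleaving "ecb" and "jgi":
  Position 0: 'e' from first, 'j' from second => "ej"
  Position 1: 'c' from first, 'g' from second => "cg"
  Position 2: 'b' from first, 'i' from second => "bi"
Result: ejcgbi

ejcgbi


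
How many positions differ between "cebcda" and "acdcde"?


Comparing "cebcda" and "acdcde" position by position:
  Position 0: 'c' vs 'a' => DIFFER
  Position 1: 'e' vs 'c' => DIFFER
  Position 2: 'b' vs 'd' => DIFFER
  Position 3: 'c' vs 'c' => same
  Position 4: 'd' vs 'd' => same
  Position 5: 'a' vs 'e' => DIFFER
Positions that differ: 4

4


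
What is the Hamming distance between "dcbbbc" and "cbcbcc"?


Comparing "dcbbbc" and "cbcbcc" position by position:
  Position 0: 'd' vs 'c' => differ
  Position 1: 'c' vs 'b' => differ
  Position 2: 'b' vs 'c' => differ
  Position 3: 'b' vs 'b' => same
  Position 4: 'b' vs 'c' => differ
  Position 5: 'c' vs 'c' => same
Total differences (Hamming distance): 4

4


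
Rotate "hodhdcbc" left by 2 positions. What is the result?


Input: "hodhdcbc", rotate left by 2
First 2 characters: "ho"
Remaining characters: "dhdcbc"
Concatenate remaining + first: "dhdcbc" + "ho" = "dhdcbcho"

dhdcbcho


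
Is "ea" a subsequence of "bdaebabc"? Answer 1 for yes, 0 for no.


Check if "ea" is a subsequence of "bdaebabc"
Greedy scan:
  Position 0 ('b'): no match needed
  Position 1 ('d'): no match needed
  Position 2 ('a'): no match needed
  Position 3 ('e'): matches sub[0] = 'e'
  Position 4 ('b'): no match needed
  Position 5 ('a'): matches sub[1] = 'a'
  Position 6 ('b'): no match needed
  Position 7 ('c'): no match needed
All 2 characters matched => is a subsequence

1


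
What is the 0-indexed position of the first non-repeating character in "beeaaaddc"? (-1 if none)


Input: beeaaaddc
Character frequencies:
  'a': 3
  'b': 1
  'c': 1
  'd': 2
  'e': 2
Scanning left to right for freq == 1:
  Position 0 ('b'): unique! => answer = 0

0


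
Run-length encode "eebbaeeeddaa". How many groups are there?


Input: eebbaeeeddaa
Scanning for consecutive runs:
  Group 1: 'e' x 2 (positions 0-1)
  Group 2: 'b' x 2 (positions 2-3)
  Group 3: 'a' x 1 (positions 4-4)
  Group 4: 'e' x 3 (positions 5-7)
  Group 5: 'd' x 2 (positions 8-9)
  Group 6: 'a' x 2 (positions 10-11)
Total groups: 6

6


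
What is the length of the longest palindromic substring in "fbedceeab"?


Input: "fbedceeab"
Checking substrings for palindromes:
  [5:7] "ee" (len 2) => palindrome
Longest palindromic substring: "ee" with length 2

2


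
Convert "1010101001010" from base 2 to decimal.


Input: "1010101001010" in base 2
Positional expansion:
  Digit '1' (value 1) x 2^12 = 4096
  Digit '0' (value 0) x 2^11 = 0
  Digit '1' (value 1) x 2^10 = 1024
  Digit '0' (value 0) x 2^9 = 0
  Digit '1' (value 1) x 2^8 = 256
  Digit '0' (value 0) x 2^7 = 0
  Digit '1' (value 1) x 2^6 = 64
  Digit '0' (value 0) x 2^5 = 0
  Digit '0' (value 0) x 2^4 = 0
  Digit '1' (value 1) x 2^3 = 8
  Digit '0' (value 0) x 2^2 = 0
  Digit '1' (value 1) x 2^1 = 2
  Digit '0' (value 0) x 2^0 = 0
Sum = 5450

5450


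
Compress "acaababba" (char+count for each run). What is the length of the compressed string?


Input: acaababba
Runs:
  'a' x 1 => "a1"
  'c' x 1 => "c1"
  'a' x 2 => "a2"
  'b' x 1 => "b1"
  'a' x 1 => "a1"
  'b' x 2 => "b2"
  'a' x 1 => "a1"
Compressed: "a1c1a2b1a1b2a1"
Compressed length: 14

14


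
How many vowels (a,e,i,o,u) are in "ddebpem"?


Input: ddebpem
Checking each character:
  'd' at position 0: consonant
  'd' at position 1: consonant
  'e' at position 2: vowel (running total: 1)
  'b' at position 3: consonant
  'p' at position 4: consonant
  'e' at position 5: vowel (running total: 2)
  'm' at position 6: consonant
Total vowels: 2

2


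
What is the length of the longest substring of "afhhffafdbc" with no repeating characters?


Input: "afhhffafdbc"
Sliding window (track last position of each char):
  Position 0 ('a'): window [0,0] length 1 -- new best
  Position 1 ('f'): window [0,1] length 2 -- new best
  Position 2 ('h'): window [0,2] length 3 -- new best
  Position 3 ('h'): repeat (last at 2), move window start to 3
  Position 3 ('h'): window [3,3] length 1
  Position 4 ('f'): window [3,4] length 2
  Position 5 ('f'): repeat (last at 4), move window start to 5
  Position 5 ('f'): window [5,5] length 1
  Position 6 ('a'): window [5,6] length 2
  Position 7 ('f'): repeat (last at 5), move window start to 6
  Position 7 ('f'): window [6,7] length 2
  Position 8 ('d'): window [6,8] length 3
  Position 9 ('b'): window [6,9] length 4 -- new best
  Position 10 ('c'): window [6,10] length 5 -- new best
Longest substring with no repeats: "afdbc" with length 5

5


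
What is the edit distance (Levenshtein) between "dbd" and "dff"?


Computing edit distance: "dbd" -> "dff"
DP table:
           d    f    f
      0    1    2    3
  d   1    0    1    2
  b   2    1    1    2
  d   3    2    2    2
Edit distance = dp[3][3] = 2

2


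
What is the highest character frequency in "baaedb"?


Input: baaedb
Character counts:
  'a': 2
  'b': 2
  'd': 1
  'e': 1
Maximum frequency: 2

2


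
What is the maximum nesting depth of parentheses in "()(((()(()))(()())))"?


Input: "()(((()(()))(()())))"
Tracking depth:
  Position 0 '(': depth becomes 1
  Position 1 ')': depth becomes 0
  Position 2 '(': depth becomes 1
  Position 3 '(': depth becomes 2
  Position 4 '(': depth becomes 3
  Position 5 '(': depth becomes 4
  Position 6 ')': depth becomes 3
  Position 7 '(': depth becomes 4
  Position 8 '(': depth becomes 5
  Position 9 ')': depth becomes 4
  Position 10 ')': depth becomes 3
  Position 11 ')': depth becomes 2
  Position 12 '(': depth becomes 3
  Position 13 '(': depth becomes 4
  Position 14 ')': depth becomes 3
  Position 15 '(': depth becomes 4
  Position 16 ')': depth becomes 3
  Position 17 ')': depth becomes 2
  Position 18 ')': depth becomes 1
  Position 19 ')': depth becomes 0
Maximum depth reached: 5

5


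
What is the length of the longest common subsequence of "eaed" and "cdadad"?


LCS of "eaed" and "cdadad"
DP table:
           c    d    a    d    a    d
      0    0    0    0    0    0    0
  e   0    0    0    0    0    0    0
  a   0    0    0    1    1    1    1
  e   0    0    0    1    1    1    1
  d   0    0    1    1    2    2    2
LCS length = dp[4][6] = 2

2


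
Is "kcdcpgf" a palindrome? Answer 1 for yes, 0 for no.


Input: kcdcpgf
Reversed: fgpcdck
  Compare pos 0 ('k') with pos 6 ('f'): MISMATCH
  Compare pos 1 ('c') with pos 5 ('g'): MISMATCH
  Compare pos 2 ('d') with pos 4 ('p'): MISMATCH
Result: not a palindrome

0


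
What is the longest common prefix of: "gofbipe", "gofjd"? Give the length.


Words: gofbipe, gofjd
  Position 0: all 'g' => match
  Position 1: all 'o' => match
  Position 2: all 'f' => match
  Position 3: ('b', 'j') => mismatch, stop
LCP = "gof" (length 3)

3


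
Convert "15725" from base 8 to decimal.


Input: "15725" in base 8
Positional expansion:
  Digit '1' (value 1) x 8^4 = 4096
  Digit '5' (value 5) x 8^3 = 2560
  Digit '7' (value 7) x 8^2 = 448
  Digit '2' (value 2) x 8^1 = 16
  Digit '5' (value 5) x 8^0 = 5
Sum = 7125

7125


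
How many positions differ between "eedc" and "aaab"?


Comparing "eedc" and "aaab" position by position:
  Position 0: 'e' vs 'a' => DIFFER
  Position 1: 'e' vs 'a' => DIFFER
  Position 2: 'd' vs 'a' => DIFFER
  Position 3: 'c' vs 'b' => DIFFER
Positions that differ: 4

4


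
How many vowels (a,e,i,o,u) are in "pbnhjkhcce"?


Input: pbnhjkhcce
Checking each character:
  'p' at position 0: consonant
  'b' at position 1: consonant
  'n' at position 2: consonant
  'h' at position 3: consonant
  'j' at position 4: consonant
  'k' at position 5: consonant
  'h' at position 6: consonant
  'c' at position 7: consonant
  'c' at position 8: consonant
  'e' at position 9: vowel (running total: 1)
Total vowels: 1

1


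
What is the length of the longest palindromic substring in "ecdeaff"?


Input: "ecdeaff"
Checking substrings for palindromes:
  [5:7] "ff" (len 2) => palindrome
Longest palindromic substring: "ff" with length 2

2


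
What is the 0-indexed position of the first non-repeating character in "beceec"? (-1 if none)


Input: beceec
Character frequencies:
  'b': 1
  'c': 2
  'e': 3
Scanning left to right for freq == 1:
  Position 0 ('b'): unique! => answer = 0

0


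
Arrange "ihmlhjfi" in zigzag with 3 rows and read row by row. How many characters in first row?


Zigzag "ihmlhjfi" into 3 rows:
Placing characters:
  'i' => row 0
  'h' => row 1
  'm' => row 2
  'l' => row 1
  'h' => row 0
  'j' => row 1
  'f' => row 2
  'i' => row 1
Rows:
  Row 0: "ih"
  Row 1: "hlji"
  Row 2: "mf"
First row length: 2

2


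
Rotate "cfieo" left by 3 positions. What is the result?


Input: "cfieo", rotate left by 3
First 3 characters: "cfi"
Remaining characters: "eo"
Concatenate remaining + first: "eo" + "cfi" = "eocfi"

eocfi


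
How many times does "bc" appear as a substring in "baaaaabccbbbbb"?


Searching for "bc" in "baaaaabccbbbbb"
Scanning each position:
  Position 0: "ba" => no
  Position 1: "aa" => no
  Position 2: "aa" => no
  Position 3: "aa" => no
  Position 4: "aa" => no
  Position 5: "ab" => no
  Position 6: "bc" => MATCH
  Position 7: "cc" => no
  Position 8: "cb" => no
  Position 9: "bb" => no
  Position 10: "bb" => no
  Position 11: "bb" => no
  Position 12: "bb" => no
Total occurrences: 1

1


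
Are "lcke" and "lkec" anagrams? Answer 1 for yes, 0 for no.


Strings: "lcke", "lkec"
Sorted first:  cekl
Sorted second: cekl
Sorted forms match => anagrams

1


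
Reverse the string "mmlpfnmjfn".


Input: mmlpfnmjfn
Reading characters right to left:
  Position 9: 'n'
  Position 8: 'f'
  Position 7: 'j'
  Position 6: 'm'
  Position 5: 'n'
  Position 4: 'f'
  Position 3: 'p'
  Position 2: 'l'
  Position 1: 'm'
  Position 0: 'm'
Reversed: nfjmnfplmm

nfjmnfplmm


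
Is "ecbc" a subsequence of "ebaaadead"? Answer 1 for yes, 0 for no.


Check if "ecbc" is a subsequence of "ebaaadead"
Greedy scan:
  Position 0 ('e'): matches sub[0] = 'e'
  Position 1 ('b'): no match needed
  Position 2 ('a'): no match needed
  Position 3 ('a'): no match needed
  Position 4 ('a'): no match needed
  Position 5 ('d'): no match needed
  Position 6 ('e'): no match needed
  Position 7 ('a'): no match needed
  Position 8 ('d'): no match needed
Only matched 1/4 characters => not a subsequence

0


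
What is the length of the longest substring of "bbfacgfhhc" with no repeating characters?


Input: "bbfacgfhhc"
Sliding window (track last position of each char):
  Position 0 ('b'): window [0,0] length 1 -- new best
  Position 1 ('b'): repeat (last at 0), move window start to 1
  Position 1 ('b'): window [1,1] length 1
  Position 2 ('f'): window [1,2] length 2 -- new best
  Position 3 ('a'): window [1,3] length 3 -- new best
  Position 4 ('c'): window [1,4] length 4 -- new best
  Position 5 ('g'): window [1,5] length 5 -- new best
  Position 6 ('f'): repeat (last at 2), move window start to 3
  Position 6 ('f'): window [3,6] length 4
  Position 7 ('h'): window [3,7] length 5
  Position 8 ('h'): repeat (last at 7), move window start to 8
  Position 8 ('h'): window [8,8] length 1
  Position 9 ('c'): window [8,9] length 2
Longest substring with no repeats: "bfacg" with length 5

5


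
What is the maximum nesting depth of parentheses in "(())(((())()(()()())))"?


Input: "(())(((())()(()()())))"
Tracking depth:
  Position 0 '(': depth becomes 1
  Position 1 '(': depth becomes 2
  Position 2 ')': depth becomes 1
  Position 3 ')': depth becomes 0
  Position 4 '(': depth becomes 1
  Position 5 '(': depth becomes 2
  Position 6 '(': depth becomes 3
  Position 7 '(': depth becomes 4
  Position 8 ')': depth becomes 3
  Position 9 ')': depth becomes 2
  Position 10 '(': depth becomes 3
  Position 11 ')': depth becomes 2
  Position 12 '(': depth becomes 3
  Position 13 '(': depth becomes 4
  Position 14 ')': depth becomes 3
  Position 15 '(': depth becomes 4
  Position 16 ')': depth becomes 3
  Position 17 '(': depth becomes 4
  Position 18 ')': depth becomes 3
  Position 19 ')': depth becomes 2
  Position 20 ')': depth becomes 1
  Position 21 ')': depth becomes 0
Maximum depth reached: 4

4


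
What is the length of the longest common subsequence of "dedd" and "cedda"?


LCS of "dedd" and "cedda"
DP table:
           c    e    d    d    a
      0    0    0    0    0    0
  d   0    0    0    1    1    1
  e   0    0    1    1    1    1
  d   0    0    1    2    2    2
  d   0    0    1    2    3    3
LCS length = dp[4][5] = 3

3


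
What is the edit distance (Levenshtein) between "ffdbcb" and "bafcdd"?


Computing edit distance: "ffdbcb" -> "bafcdd"
DP table:
           b    a    f    c    d    d
      0    1    2    3    4    5    6
  f   1    1    2    2    3    4    5
  f   2    2    2    2    3    4    5
  d   3    3    3    3    3    3    4
  b   4    3    4    4    4    4    4
  c   5    4    4    5    4    5    5
  b   6    5    5    5    5    5    6
Edit distance = dp[6][6] = 6

6


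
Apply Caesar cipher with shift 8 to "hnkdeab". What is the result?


Caesar cipher: shift "hnkdeab" by 8
  'h' (pos 7) + 8 = pos 15 = 'p'
  'n' (pos 13) + 8 = pos 21 = 'v'
  'k' (pos 10) + 8 = pos 18 = 's'
  'd' (pos 3) + 8 = pos 11 = 'l'
  'e' (pos 4) + 8 = pos 12 = 'm'
  'a' (pos 0) + 8 = pos 8 = 'i'
  'b' (pos 1) + 8 = pos 9 = 'j'
Result: pvslmij

pvslmij


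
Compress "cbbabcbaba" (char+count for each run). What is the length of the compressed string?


Input: cbbabcbaba
Runs:
  'c' x 1 => "c1"
  'b' x 2 => "b2"
  'a' x 1 => "a1"
  'b' x 1 => "b1"
  'c' x 1 => "c1"
  'b' x 1 => "b1"
  'a' x 1 => "a1"
  'b' x 1 => "b1"
  'a' x 1 => "a1"
Compressed: "c1b2a1b1c1b1a1b1a1"
Compressed length: 18

18


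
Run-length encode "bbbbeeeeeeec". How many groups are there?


Input: bbbbeeeeeeec
Scanning for consecutive runs:
  Group 1: 'b' x 4 (positions 0-3)
  Group 2: 'e' x 7 (positions 4-10)
  Group 3: 'c' x 1 (positions 11-11)
Total groups: 3

3


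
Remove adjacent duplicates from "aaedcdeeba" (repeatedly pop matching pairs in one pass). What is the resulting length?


Input: aaedcdeeba
Stack-based adjacent duplicate removal:
  Read 'a': push. Stack: a
  Read 'a': matches stack top 'a' => pop. Stack: (empty)
  Read 'e': push. Stack: e
  Read 'd': push. Stack: ed
  Read 'c': push. Stack: edc
  Read 'd': push. Stack: edcd
  Read 'e': push. Stack: edcde
  Read 'e': matches stack top 'e' => pop. Stack: edcd
  Read 'b': push. Stack: edcdb
  Read 'a': push. Stack: edcdba
Final stack: "edcdba" (length 6)

6


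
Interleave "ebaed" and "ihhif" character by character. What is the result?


Interleaving "ebaed" and "ihhif":
  Position 0: 'e' from first, 'i' from second => "ei"
  Position 1: 'b' from first, 'h' from second => "bh"
  Position 2: 'a' from first, 'h' from second => "ah"
  Position 3: 'e' from first, 'i' from second => "ei"
  Position 4: 'd' from first, 'f' from second => "df"
Result: eibhaheidf

eibhaheidf


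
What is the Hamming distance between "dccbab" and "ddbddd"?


Comparing "dccbab" and "ddbddd" position by position:
  Position 0: 'd' vs 'd' => same
  Position 1: 'c' vs 'd' => differ
  Position 2: 'c' vs 'b' => differ
  Position 3: 'b' vs 'd' => differ
  Position 4: 'a' vs 'd' => differ
  Position 5: 'b' vs 'd' => differ
Total differences (Hamming distance): 5

5


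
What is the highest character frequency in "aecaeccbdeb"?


Input: aecaeccbdeb
Character counts:
  'a': 2
  'b': 2
  'c': 3
  'd': 1
  'e': 3
Maximum frequency: 3

3


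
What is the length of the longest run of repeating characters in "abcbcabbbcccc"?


Input: "abcbcabbbcccc"
Scanning for longest run:
  Position 1 ('b'): new char, reset run to 1
  Position 2 ('c'): new char, reset run to 1
  Position 3 ('b'): new char, reset run to 1
  Position 4 ('c'): new char, reset run to 1
  Position 5 ('a'): new char, reset run to 1
  Position 6 ('b'): new char, reset run to 1
  Position 7 ('b'): continues run of 'b', length=2
  Position 8 ('b'): continues run of 'b', length=3
  Position 9 ('c'): new char, reset run to 1
  Position 10 ('c'): continues run of 'c', length=2
  Position 11 ('c'): continues run of 'c', length=3
  Position 12 ('c'): continues run of 'c', length=4
Longest run: 'c' with length 4

4


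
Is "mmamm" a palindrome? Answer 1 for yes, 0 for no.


Input: mmamm
Reversed: mmamm
  Compare pos 0 ('m') with pos 4 ('m'): match
  Compare pos 1 ('m') with pos 3 ('m'): match
Result: palindrome

1


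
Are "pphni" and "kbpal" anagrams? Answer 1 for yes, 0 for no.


Strings: "pphni", "kbpal"
Sorted first:  hinpp
Sorted second: abklp
Differ at position 0: 'h' vs 'a' => not anagrams

0


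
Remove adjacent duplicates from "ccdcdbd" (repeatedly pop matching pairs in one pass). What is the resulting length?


Input: ccdcdbd
Stack-based adjacent duplicate removal:
  Read 'c': push. Stack: c
  Read 'c': matches stack top 'c' => pop. Stack: (empty)
  Read 'd': push. Stack: d
  Read 'c': push. Stack: dc
  Read 'd': push. Stack: dcd
  Read 'b': push. Stack: dcdb
  Read 'd': push. Stack: dcdbd
Final stack: "dcdbd" (length 5)

5


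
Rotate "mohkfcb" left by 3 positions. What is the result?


Input: "mohkfcb", rotate left by 3
First 3 characters: "moh"
Remaining characters: "kfcb"
Concatenate remaining + first: "kfcb" + "moh" = "kfcbmoh"

kfcbmoh


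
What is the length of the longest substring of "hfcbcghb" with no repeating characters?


Input: "hfcbcghb"
Sliding window (track last position of each char):
  Position 0 ('h'): window [0,0] length 1 -- new best
  Position 1 ('f'): window [0,1] length 2 -- new best
  Position 2 ('c'): window [0,2] length 3 -- new best
  Position 3 ('b'): window [0,3] length 4 -- new best
  Position 4 ('c'): repeat (last at 2), move window start to 3
  Position 4 ('c'): window [3,4] length 2
  Position 5 ('g'): window [3,5] length 3
  Position 6 ('h'): window [3,6] length 4
  Position 7 ('b'): repeat (last at 3), move window start to 4
  Position 7 ('b'): window [4,7] length 4
Longest substring with no repeats: "hfcb" with length 4

4


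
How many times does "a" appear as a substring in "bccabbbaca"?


Searching for "a" in "bccabbbaca"
Scanning each position:
  Position 0: "b" => no
  Position 1: "c" => no
  Position 2: "c" => no
  Position 3: "a" => MATCH
  Position 4: "b" => no
  Position 5: "b" => no
  Position 6: "b" => no
  Position 7: "a" => MATCH
  Position 8: "c" => no
  Position 9: "a" => MATCH
Total occurrences: 3

3


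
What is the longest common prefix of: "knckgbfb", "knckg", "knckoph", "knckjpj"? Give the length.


Words: knckgbfb, knckg, knckoph, knckjpj
  Position 0: all 'k' => match
  Position 1: all 'n' => match
  Position 2: all 'c' => match
  Position 3: all 'k' => match
  Position 4: ('g', 'g', 'o', 'j') => mismatch, stop
LCP = "knck" (length 4)

4


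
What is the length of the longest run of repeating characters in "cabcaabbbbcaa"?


Input: "cabcaabbbbcaa"
Scanning for longest run:
  Position 1 ('a'): new char, reset run to 1
  Position 2 ('b'): new char, reset run to 1
  Position 3 ('c'): new char, reset run to 1
  Position 4 ('a'): new char, reset run to 1
  Position 5 ('a'): continues run of 'a', length=2
  Position 6 ('b'): new char, reset run to 1
  Position 7 ('b'): continues run of 'b', length=2
  Position 8 ('b'): continues run of 'b', length=3
  Position 9 ('b'): continues run of 'b', length=4
  Position 10 ('c'): new char, reset run to 1
  Position 11 ('a'): new char, reset run to 1
  Position 12 ('a'): continues run of 'a', length=2
Longest run: 'b' with length 4

4


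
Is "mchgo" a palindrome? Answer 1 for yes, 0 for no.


Input: mchgo
Reversed: oghcm
  Compare pos 0 ('m') with pos 4 ('o'): MISMATCH
  Compare pos 1 ('c') with pos 3 ('g'): MISMATCH
Result: not a palindrome

0


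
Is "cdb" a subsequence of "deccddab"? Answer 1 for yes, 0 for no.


Check if "cdb" is a subsequence of "deccddab"
Greedy scan:
  Position 0 ('d'): no match needed
  Position 1 ('e'): no match needed
  Position 2 ('c'): matches sub[0] = 'c'
  Position 3 ('c'): no match needed
  Position 4 ('d'): matches sub[1] = 'd'
  Position 5 ('d'): no match needed
  Position 6 ('a'): no match needed
  Position 7 ('b'): matches sub[2] = 'b'
All 3 characters matched => is a subsequence

1


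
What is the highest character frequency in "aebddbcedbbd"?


Input: aebddbcedbbd
Character counts:
  'a': 1
  'b': 4
  'c': 1
  'd': 4
  'e': 2
Maximum frequency: 4

4


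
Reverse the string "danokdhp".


Input: danokdhp
Reading characters right to left:
  Position 7: 'p'
  Position 6: 'h'
  Position 5: 'd'
  Position 4: 'k'
  Position 3: 'o'
  Position 2: 'n'
  Position 1: 'a'
  Position 0: 'd'
Reversed: phdkonad

phdkonad


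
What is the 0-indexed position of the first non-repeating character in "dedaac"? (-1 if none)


Input: dedaac
Character frequencies:
  'a': 2
  'c': 1
  'd': 2
  'e': 1
Scanning left to right for freq == 1:
  Position 0 ('d'): freq=2, skip
  Position 1 ('e'): unique! => answer = 1

1


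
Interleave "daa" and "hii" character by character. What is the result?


Interleaving "daa" and "hii":
  Position 0: 'd' from first, 'h' from second => "dh"
  Position 1: 'a' from first, 'i' from second => "ai"
  Position 2: 'a' from first, 'i' from second => "ai"
Result: dhaiai

dhaiai


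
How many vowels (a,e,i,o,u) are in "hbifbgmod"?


Input: hbifbgmod
Checking each character:
  'h' at position 0: consonant
  'b' at position 1: consonant
  'i' at position 2: vowel (running total: 1)
  'f' at position 3: consonant
  'b' at position 4: consonant
  'g' at position 5: consonant
  'm' at position 6: consonant
  'o' at position 7: vowel (running total: 2)
  'd' at position 8: consonant
Total vowels: 2

2


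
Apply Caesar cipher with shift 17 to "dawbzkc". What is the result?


Caesar cipher: shift "dawbzkc" by 17
  'd' (pos 3) + 17 = pos 20 = 'u'
  'a' (pos 0) + 17 = pos 17 = 'r'
  'w' (pos 22) + 17 = pos 13 = 'n'
  'b' (pos 1) + 17 = pos 18 = 's'
  'z' (pos 25) + 17 = pos 16 = 'q'
  'k' (pos 10) + 17 = pos 1 = 'b'
  'c' (pos 2) + 17 = pos 19 = 't'
Result: urnsqbt

urnsqbt


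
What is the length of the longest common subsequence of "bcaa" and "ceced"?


LCS of "bcaa" and "ceced"
DP table:
           c    e    c    e    d
      0    0    0    0    0    0
  b   0    0    0    0    0    0
  c   0    1    1    1    1    1
  a   0    1    1    1    1    1
  a   0    1    1    1    1    1
LCS length = dp[4][5] = 1

1


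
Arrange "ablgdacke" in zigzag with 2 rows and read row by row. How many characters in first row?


Zigzag "ablgdacke" into 2 rows:
Placing characters:
  'a' => row 0
  'b' => row 1
  'l' => row 0
  'g' => row 1
  'd' => row 0
  'a' => row 1
  'c' => row 0
  'k' => row 1
  'e' => row 0
Rows:
  Row 0: "aldce"
  Row 1: "bgak"
First row length: 5

5


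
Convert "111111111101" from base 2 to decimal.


Input: "111111111101" in base 2
Positional expansion:
  Digit '1' (value 1) x 2^11 = 2048
  Digit '1' (value 1) x 2^10 = 1024
  Digit '1' (value 1) x 2^9 = 512
  Digit '1' (value 1) x 2^8 = 256
  Digit '1' (value 1) x 2^7 = 128
  Digit '1' (value 1) x 2^6 = 64
  Digit '1' (value 1) x 2^5 = 32
  Digit '1' (value 1) x 2^4 = 16
  Digit '1' (value 1) x 2^3 = 8
  Digit '1' (value 1) x 2^2 = 4
  Digit '0' (value 0) x 2^1 = 0
  Digit '1' (value 1) x 2^0 = 1
Sum = 4093

4093


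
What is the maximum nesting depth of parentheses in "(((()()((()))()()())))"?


Input: "(((()()((()))()()())))"
Tracking depth:
  Position 0 '(': depth becomes 1
  Position 1 '(': depth becomes 2
  Position 2 '(': depth becomes 3
  Position 3 '(': depth becomes 4
  Position 4 ')': depth becomes 3
  Position 5 '(': depth becomes 4
  Position 6 ')': depth becomes 3
  Position 7 '(': depth becomes 4
  Position 8 '(': depth becomes 5
  Position 9 '(': depth becomes 6
  Position 10 ')': depth becomes 5
  Position 11 ')': depth becomes 4
  Position 12 ')': depth becomes 3
  Position 13 '(': depth becomes 4
  Position 14 ')': depth becomes 3
  Position 15 '(': depth becomes 4
  Position 16 ')': depth becomes 3
  Position 17 '(': depth becomes 4
  Position 18 ')': depth becomes 3
  Position 19 ')': depth becomes 2
  Position 20 ')': depth becomes 1
  Position 21 ')': depth becomes 0
Maximum depth reached: 6

6


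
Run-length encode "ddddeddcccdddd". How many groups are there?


Input: ddddeddcccdddd
Scanning for consecutive runs:
  Group 1: 'd' x 4 (positions 0-3)
  Group 2: 'e' x 1 (positions 4-4)
  Group 3: 'd' x 2 (positions 5-6)
  Group 4: 'c' x 3 (positions 7-9)
  Group 5: 'd' x 4 (positions 10-13)
Total groups: 5

5


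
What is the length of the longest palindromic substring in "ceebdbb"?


Input: "ceebdbb"
Checking substrings for palindromes:
  [3:6] "bdb" (len 3) => palindrome
  [1:3] "ee" (len 2) => palindrome
  [5:7] "bb" (len 2) => palindrome
Longest palindromic substring: "bdb" with length 3

3


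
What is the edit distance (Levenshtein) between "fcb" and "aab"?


Computing edit distance: "fcb" -> "aab"
DP table:
           a    a    b
      0    1    2    3
  f   1    1    2    3
  c   2    2    2    3
  b   3    3    3    2
Edit distance = dp[3][3] = 2

2


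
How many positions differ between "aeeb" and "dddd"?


Comparing "aeeb" and "dddd" position by position:
  Position 0: 'a' vs 'd' => DIFFER
  Position 1: 'e' vs 'd' => DIFFER
  Position 2: 'e' vs 'd' => DIFFER
  Position 3: 'b' vs 'd' => DIFFER
Positions that differ: 4

4


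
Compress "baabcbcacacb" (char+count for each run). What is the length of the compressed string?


Input: baabcbcacacb
Runs:
  'b' x 1 => "b1"
  'a' x 2 => "a2"
  'b' x 1 => "b1"
  'c' x 1 => "c1"
  'b' x 1 => "b1"
  'c' x 1 => "c1"
  'a' x 1 => "a1"
  'c' x 1 => "c1"
  'a' x 1 => "a1"
  'c' x 1 => "c1"
  'b' x 1 => "b1"
Compressed: "b1a2b1c1b1c1a1c1a1c1b1"
Compressed length: 22

22


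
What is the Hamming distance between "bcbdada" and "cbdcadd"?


Comparing "bcbdada" and "cbdcadd" position by position:
  Position 0: 'b' vs 'c' => differ
  Position 1: 'c' vs 'b' => differ
  Position 2: 'b' vs 'd' => differ
  Position 3: 'd' vs 'c' => differ
  Position 4: 'a' vs 'a' => same
  Position 5: 'd' vs 'd' => same
  Position 6: 'a' vs 'd' => differ
Total differences (Hamming distance): 5

5


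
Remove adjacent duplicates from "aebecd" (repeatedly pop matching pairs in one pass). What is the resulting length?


Input: aebecd
Stack-based adjacent duplicate removal:
  Read 'a': push. Stack: a
  Read 'e': push. Stack: ae
  Read 'b': push. Stack: aeb
  Read 'e': push. Stack: aebe
  Read 'c': push. Stack: aebec
  Read 'd': push. Stack: aebecd
Final stack: "aebecd" (length 6)

6


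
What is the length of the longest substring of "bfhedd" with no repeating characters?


Input: "bfhedd"
Sliding window (track last position of each char):
  Position 0 ('b'): window [0,0] length 1 -- new best
  Position 1 ('f'): window [0,1] length 2 -- new best
  Position 2 ('h'): window [0,2] length 3 -- new best
  Position 3 ('e'): window [0,3] length 4 -- new best
  Position 4 ('d'): window [0,4] length 5 -- new best
  Position 5 ('d'): repeat (last at 4), move window start to 5
  Position 5 ('d'): window [5,5] length 1
Longest substring with no repeats: "bfhed" with length 5

5


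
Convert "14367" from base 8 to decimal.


Input: "14367" in base 8
Positional expansion:
  Digit '1' (value 1) x 8^4 = 4096
  Digit '4' (value 4) x 8^3 = 2048
  Digit '3' (value 3) x 8^2 = 192
  Digit '6' (value 6) x 8^1 = 48
  Digit '7' (value 7) x 8^0 = 7
Sum = 6391

6391
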